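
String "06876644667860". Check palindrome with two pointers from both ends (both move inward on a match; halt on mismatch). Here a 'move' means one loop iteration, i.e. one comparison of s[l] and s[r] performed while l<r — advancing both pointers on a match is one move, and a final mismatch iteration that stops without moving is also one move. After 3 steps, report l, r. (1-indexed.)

l=1 r=14: '0'=='0', l++,r--
l=2 r=13: '6'=='6', l++,r--
l=3 r=12: '8'=='8', l++,r--

l=4, r=11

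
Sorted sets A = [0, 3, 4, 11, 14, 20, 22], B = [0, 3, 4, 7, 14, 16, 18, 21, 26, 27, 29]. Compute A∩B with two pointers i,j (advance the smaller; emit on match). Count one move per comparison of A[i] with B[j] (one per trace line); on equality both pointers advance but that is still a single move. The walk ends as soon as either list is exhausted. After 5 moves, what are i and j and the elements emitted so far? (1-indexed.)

i=5, j=5, emitted=[0, 3, 4]

i=1 j=1: 0==0 emit, i++,j++
i=2 j=2: 3==3 emit, i++,j++
i=3 j=3: 4==4 emit, i++,j++
i=4 j=4: 11>7, j++
i=4 j=5: 11<14, i++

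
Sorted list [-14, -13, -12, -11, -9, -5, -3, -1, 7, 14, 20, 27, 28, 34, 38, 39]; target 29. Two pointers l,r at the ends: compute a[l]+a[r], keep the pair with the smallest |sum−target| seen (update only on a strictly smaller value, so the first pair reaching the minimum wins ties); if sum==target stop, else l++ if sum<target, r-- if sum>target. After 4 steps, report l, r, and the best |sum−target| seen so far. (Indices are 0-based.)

l=0 r=15: -14+39=25 d=4 *, l++
l=1 r=15: -13+39=26 d=3 *, l++
l=2 r=15: -12+39=27 d=2 *, l++
l=3 r=15: -11+39=28 d=1 *, l++

l=4, r=15, best |Δ|=1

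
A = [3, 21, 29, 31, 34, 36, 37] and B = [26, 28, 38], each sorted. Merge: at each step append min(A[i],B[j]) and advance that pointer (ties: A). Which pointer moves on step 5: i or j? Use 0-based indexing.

i

[i=0,j=0] A[i]=3<=B[j]=26 take 3 → i++
[i=1,j=0] A[i]=21<=B[j]=26 take 21 → i++
[i=2,j=0] A[i]=29>B[j]=26 take 26 → j++
[i=2,j=1] A[i]=29>B[j]=28 take 28 → j++
[i=2,j=2] A[i]=29<=B[j]=38 take 29 → i++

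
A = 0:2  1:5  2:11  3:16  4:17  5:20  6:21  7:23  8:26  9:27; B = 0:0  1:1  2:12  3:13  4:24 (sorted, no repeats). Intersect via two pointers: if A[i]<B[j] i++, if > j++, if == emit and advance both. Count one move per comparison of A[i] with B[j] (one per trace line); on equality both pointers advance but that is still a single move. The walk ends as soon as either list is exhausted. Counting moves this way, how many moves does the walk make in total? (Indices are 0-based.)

i=0 j=0: 2>0, j++
i=0 j=1: 2>1, j++
i=0 j=2: 2<12, i++
i=1 j=2: 5<12, i++
i=2 j=2: 11<12, i++
i=3 j=2: 16>12, j++
i=3 j=3: 16>13, j++
i=3 j=4: 16<24, i++
i=4 j=4: 17<24, i++
i=5 j=4: 20<24, i++
i=6 j=4: 21<24, i++
i=7 j=4: 23<24, i++
i=8 j=4: 26>24, j++

13 moves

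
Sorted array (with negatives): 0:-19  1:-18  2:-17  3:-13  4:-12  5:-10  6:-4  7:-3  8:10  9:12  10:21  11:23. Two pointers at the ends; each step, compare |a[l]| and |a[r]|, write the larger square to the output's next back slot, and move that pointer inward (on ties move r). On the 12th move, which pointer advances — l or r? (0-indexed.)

r

l=0 r=11: |-19|<=|23| out[11]=529, r--
l=0 r=10: |-19|<=|21| out[10]=441, r--
l=0 r=9: |-19|>|12| out[9]=361, l++
l=1 r=9: |-18|>|12| out[8]=324, l++
l=2 r=9: |-17|>|12| out[7]=289, l++
l=3 r=9: |-13|>|12| out[6]=169, l++
l=4 r=9: |-12|<=|12| out[5]=144, r--
l=4 r=8: |-12|>|10| out[4]=144, l++
l=5 r=8: |-10|<=|10| out[3]=100, r--
l=5 r=7: |-10|>|-3| out[2]=100, l++
l=6 r=7: |-4|>|-3| out[1]=16, l++
l=7 r=7: |-3|<=|-3| out[0]=9, r--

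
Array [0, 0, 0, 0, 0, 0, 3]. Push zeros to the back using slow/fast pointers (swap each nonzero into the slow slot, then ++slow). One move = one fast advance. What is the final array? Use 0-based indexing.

[3, 0, 0, 0, 0, 0, 0]

(s=0,f=0) a[fast]=0 → fast++
(s=0,f=1) a[fast]=0 → fast++
(s=0,f=2) a[fast]=0 → fast++
(s=0,f=3) a[fast]=0 → fast++
(s=0,f=4) a[fast]=0 → fast++
(s=0,f=5) a[fast]=0 → fast++
(s=0,f=6) a[fast]=3≠0 swap→a[0]=3 → slow++,fast++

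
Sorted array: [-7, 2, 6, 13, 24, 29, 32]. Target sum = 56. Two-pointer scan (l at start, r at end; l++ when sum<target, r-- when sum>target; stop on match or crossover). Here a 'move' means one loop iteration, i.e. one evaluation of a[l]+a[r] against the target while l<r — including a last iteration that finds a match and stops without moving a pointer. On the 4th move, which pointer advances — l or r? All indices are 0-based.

l

[0,6] -7+32=25 <56 → l++
[1,6] 2+32=34 <56 → l++
[2,6] 6+32=38 <56 → l++
[3,6] 13+32=45 <56 → l++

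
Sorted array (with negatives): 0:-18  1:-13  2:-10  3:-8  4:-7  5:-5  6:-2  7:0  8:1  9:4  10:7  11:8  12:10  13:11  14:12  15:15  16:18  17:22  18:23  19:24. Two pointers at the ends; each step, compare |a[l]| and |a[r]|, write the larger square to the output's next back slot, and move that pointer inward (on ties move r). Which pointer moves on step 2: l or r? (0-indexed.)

l=0 r=19: |-18|<=|24| out[19]=576, r--
l=0 r=18: |-18|<=|23| out[18]=529, r--

r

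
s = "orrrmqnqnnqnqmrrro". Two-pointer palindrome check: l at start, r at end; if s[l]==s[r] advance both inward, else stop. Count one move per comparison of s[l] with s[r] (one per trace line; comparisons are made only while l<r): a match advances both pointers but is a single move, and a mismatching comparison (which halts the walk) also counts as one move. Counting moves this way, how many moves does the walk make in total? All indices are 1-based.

9 moves

[1,18] 'o'=='o' → l++,r--
[2,17] 'r'=='r' → l++,r--
[3,16] 'r'=='r' → l++,r--
[4,15] 'r'=='r' → l++,r--
[5,14] 'm'=='m' → l++,r--
[6,13] 'q'=='q' → l++,r--
[7,12] 'n'=='n' → l++,r--
[8,11] 'q'=='q' → l++,r--
[9,10] 'n'=='n' → l++,r--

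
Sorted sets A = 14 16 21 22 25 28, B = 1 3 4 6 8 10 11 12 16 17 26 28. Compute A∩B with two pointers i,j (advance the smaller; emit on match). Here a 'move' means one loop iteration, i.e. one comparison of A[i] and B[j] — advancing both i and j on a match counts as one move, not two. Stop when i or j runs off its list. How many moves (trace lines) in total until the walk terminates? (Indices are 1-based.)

[i=1,j=1] 14>1 → j++
[i=1,j=2] 14>3 → j++
[i=1,j=3] 14>4 → j++
[i=1,j=4] 14>6 → j++
[i=1,j=5] 14>8 → j++
[i=1,j=6] 14>10 → j++
[i=1,j=7] 14>11 → j++
[i=1,j=8] 14>12 → j++
[i=1,j=9] 14<16 → i++
[i=2,j=9] 16==16 emit → i++,j++
[i=3,j=10] 21>17 → j++
[i=3,j=11] 21<26 → i++
[i=4,j=11] 22<26 → i++
[i=5,j=11] 25<26 → i++
[i=6,j=11] 28>26 → j++
[i=6,j=12] 28==28 emit → i++,j++

16 moves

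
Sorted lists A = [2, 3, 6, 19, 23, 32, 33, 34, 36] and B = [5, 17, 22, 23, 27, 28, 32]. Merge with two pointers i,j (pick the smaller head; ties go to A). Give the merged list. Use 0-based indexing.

[i=0,j=0] A[i]=2<=B[j]=5 take 2 → i++
[i=1,j=0] A[i]=3<=B[j]=5 take 3 → i++
[i=2,j=0] A[i]=6>B[j]=5 take 5 → j++
[i=2,j=1] A[i]=6<=B[j]=17 take 6 → i++
[i=3,j=1] A[i]=19>B[j]=17 take 17 → j++
[i=3,j=2] A[i]=19<=B[j]=22 take 19 → i++
[i=4,j=2] A[i]=23>B[j]=22 take 22 → j++
[i=4,j=3] A[i]=23<=B[j]=23 take 23 → i++
[i=5,j=3] A[i]=32>B[j]=23 take 23 → j++
[i=5,j=4] A[i]=32>B[j]=27 take 27 → j++
[i=5,j=5] A[i]=32>B[j]=28 take 28 → j++
[i=5,j=6] A[i]=32<=B[j]=32 take 32 → i++
[i=6,j=6] A[i]=33>B[j]=32 take 32 → j++
[i=6,j=7] B done, take A[i]=33 → i++
[i=7,j=7] B done, take A[i]=34 → i++
[i=8,j=7] B done, take A[i]=36 → i++

[2, 3, 5, 6, 17, 19, 22, 23, 23, 27, 28, 32, 32, 33, 34, 36]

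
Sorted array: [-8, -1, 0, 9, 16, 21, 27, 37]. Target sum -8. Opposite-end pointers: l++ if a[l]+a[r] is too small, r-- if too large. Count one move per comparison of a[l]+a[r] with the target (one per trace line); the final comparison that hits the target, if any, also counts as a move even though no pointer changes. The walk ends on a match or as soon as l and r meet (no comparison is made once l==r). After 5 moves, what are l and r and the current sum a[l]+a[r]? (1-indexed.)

[1,8] -8+37=29 >-8 → r--
[1,7] -8+27=19 >-8 → r--
[1,6] -8+21=13 >-8 → r--
[1,5] -8+16=8 >-8 → r--
[1,4] -8+9=1 >-8 → r--

l=1, r=3, sum=-8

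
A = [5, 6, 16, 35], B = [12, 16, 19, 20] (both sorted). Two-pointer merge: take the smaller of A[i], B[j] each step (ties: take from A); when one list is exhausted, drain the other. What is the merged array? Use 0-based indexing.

[5, 6, 12, 16, 16, 19, 20, 35]

i=0 j=0: A[i]=5<=B[j]=12 take 5, i++
i=1 j=0: A[i]=6<=B[j]=12 take 6, i++
i=2 j=0: A[i]=16>B[j]=12 take 12, j++
i=2 j=1: A[i]=16<=B[j]=16 take 16, i++
i=3 j=1: A[i]=35>B[j]=16 take 16, j++
i=3 j=2: A[i]=35>B[j]=19 take 19, j++
i=3 j=3: A[i]=35>B[j]=20 take 20, j++
i=3 j=4: B done, take A[i]=35, i++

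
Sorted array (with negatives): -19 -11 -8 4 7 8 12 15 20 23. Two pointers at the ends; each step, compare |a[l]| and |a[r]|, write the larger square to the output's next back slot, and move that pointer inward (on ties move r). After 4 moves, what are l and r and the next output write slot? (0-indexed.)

l=1, r=6, next write slot=5

l=0 r=9: |-19|<=|23| out[9]=529, r--
l=0 r=8: |-19|<=|20| out[8]=400, r--
l=0 r=7: |-19|>|15| out[7]=361, l++
l=1 r=7: |-11|<=|15| out[6]=225, r--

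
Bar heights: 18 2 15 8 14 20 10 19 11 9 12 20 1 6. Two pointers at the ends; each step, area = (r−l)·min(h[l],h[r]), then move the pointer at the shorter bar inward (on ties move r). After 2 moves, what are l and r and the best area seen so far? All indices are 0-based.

l=0, r=11, best area=78

[0,13] min(18,6)*13=78 best=78 * → r--
[0,12] min(18,1)*12=12 best=78 → r--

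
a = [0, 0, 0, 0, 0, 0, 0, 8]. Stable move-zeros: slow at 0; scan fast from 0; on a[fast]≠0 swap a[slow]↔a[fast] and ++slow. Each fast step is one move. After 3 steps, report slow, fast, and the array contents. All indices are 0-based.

(s=0,f=0) a[fast]=0 → fast++
(s=0,f=1) a[fast]=0 → fast++
(s=0,f=2) a[fast]=0 → fast++

slow=0, fast=3, a=[0, 0, 0, 0, 0, 0, 0, 8]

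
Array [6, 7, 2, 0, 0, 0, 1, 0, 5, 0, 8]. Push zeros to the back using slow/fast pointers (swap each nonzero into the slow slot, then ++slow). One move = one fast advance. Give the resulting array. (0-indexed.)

slow=0 fast=0: a[fast]=6≠0 swap→a[0]=6, slow++,fast++
slow=1 fast=1: a[fast]=7≠0 swap→a[1]=7, slow++,fast++
slow=2 fast=2: a[fast]=2≠0 swap→a[2]=2, slow++,fast++
slow=3 fast=3: a[fast]=0, fast++
slow=3 fast=4: a[fast]=0, fast++
slow=3 fast=5: a[fast]=0, fast++
slow=3 fast=6: a[fast]=1≠0 swap→a[3]=1, slow++,fast++
slow=4 fast=7: a[fast]=0, fast++
slow=4 fast=8: a[fast]=5≠0 swap→a[4]=5, slow++,fast++
slow=5 fast=9: a[fast]=0, fast++
slow=5 fast=10: a[fast]=8≠0 swap→a[5]=8, slow++,fast++

[6, 7, 2, 1, 5, 8, 0, 0, 0, 0, 0]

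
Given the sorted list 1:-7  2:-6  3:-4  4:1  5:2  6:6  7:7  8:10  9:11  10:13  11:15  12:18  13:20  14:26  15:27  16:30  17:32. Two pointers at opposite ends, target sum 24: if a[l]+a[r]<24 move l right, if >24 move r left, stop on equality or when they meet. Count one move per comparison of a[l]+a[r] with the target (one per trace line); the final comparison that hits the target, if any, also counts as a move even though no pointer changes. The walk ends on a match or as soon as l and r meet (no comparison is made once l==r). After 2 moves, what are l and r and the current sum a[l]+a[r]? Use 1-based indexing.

l=2, r=16, sum=24

[1,17] -7+32=25 >24 → r--
[1,16] -7+30=23 <24 → l++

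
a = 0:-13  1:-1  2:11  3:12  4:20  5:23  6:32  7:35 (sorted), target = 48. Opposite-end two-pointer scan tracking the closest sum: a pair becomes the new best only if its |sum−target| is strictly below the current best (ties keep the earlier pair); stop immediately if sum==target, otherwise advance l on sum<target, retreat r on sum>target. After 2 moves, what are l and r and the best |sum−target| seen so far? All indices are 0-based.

[0,7] -13+35=22 d=26 * → l++
[1,7] -1+35=34 d=14 * → l++

l=2, r=7, best |Δ|=14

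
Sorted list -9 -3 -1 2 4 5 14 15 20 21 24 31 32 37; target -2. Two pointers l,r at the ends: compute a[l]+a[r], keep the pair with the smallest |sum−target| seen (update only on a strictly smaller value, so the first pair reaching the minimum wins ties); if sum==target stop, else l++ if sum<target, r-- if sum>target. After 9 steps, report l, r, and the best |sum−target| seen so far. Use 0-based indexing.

[0,13] -9+37=28 d=30 * → r--
[0,12] -9+32=23 d=25 * → r--
[0,11] -9+31=22 d=24 * → r--
[0,10] -9+24=15 d=17 * → r--
[0,9] -9+21=12 d=14 * → r--
[0,8] -9+20=11 d=13 * → r--
[0,7] -9+15=6 d=8 * → r--
[0,6] -9+14=5 d=7 * → r--
[0,5] -9+5=-4 d=2 * → l++

l=1, r=5, best |Δ|=2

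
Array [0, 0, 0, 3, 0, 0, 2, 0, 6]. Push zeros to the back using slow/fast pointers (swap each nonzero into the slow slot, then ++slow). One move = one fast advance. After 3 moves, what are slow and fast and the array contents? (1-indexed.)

slow=1, fast=4, a=[0, 0, 0, 3, 0, 0, 2, 0, 6]

slow=1 fast=1: a[fast]=0, fast++
slow=1 fast=2: a[fast]=0, fast++
slow=1 fast=3: a[fast]=0, fast++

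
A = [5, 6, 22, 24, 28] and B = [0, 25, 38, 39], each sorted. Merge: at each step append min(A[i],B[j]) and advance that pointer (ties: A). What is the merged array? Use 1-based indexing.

[i=1,j=1] A[i]=5>B[j]=0 take 0 → j++
[i=1,j=2] A[i]=5<=B[j]=25 take 5 → i++
[i=2,j=2] A[i]=6<=B[j]=25 take 6 → i++
[i=3,j=2] A[i]=22<=B[j]=25 take 22 → i++
[i=4,j=2] A[i]=24<=B[j]=25 take 24 → i++
[i=5,j=2] A[i]=28>B[j]=25 take 25 → j++
[i=5,j=3] A[i]=28<=B[j]=38 take 28 → i++
[i=6,j=3] A done, take B[j]=38 → j++
[i=6,j=4] A done, take B[j]=39 → j++

[0, 5, 6, 22, 24, 25, 28, 38, 39]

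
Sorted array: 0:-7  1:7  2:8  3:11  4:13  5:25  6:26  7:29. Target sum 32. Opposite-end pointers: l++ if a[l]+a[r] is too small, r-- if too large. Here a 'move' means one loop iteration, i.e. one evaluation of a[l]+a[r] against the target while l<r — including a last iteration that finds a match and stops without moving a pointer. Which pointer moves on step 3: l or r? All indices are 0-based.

r

l=0 r=7: -7+29=22 <32, l++
l=1 r=7: 7+29=36 >32, r--
l=1 r=6: 7+26=33 >32, r--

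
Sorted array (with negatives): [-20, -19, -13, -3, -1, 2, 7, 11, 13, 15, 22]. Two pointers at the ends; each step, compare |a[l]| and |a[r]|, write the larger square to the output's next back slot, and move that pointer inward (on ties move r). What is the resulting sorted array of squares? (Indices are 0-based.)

[1, 4, 9, 49, 121, 169, 169, 225, 361, 400, 484]

[0,10] |-20|<=|22| out[10]=484 → r--
[0,9] |-20|>|15| out[9]=400 → l++
[1,9] |-19|>|15| out[8]=361 → l++
[2,9] |-13|<=|15| out[7]=225 → r--
[2,8] |-13|<=|13| out[6]=169 → r--
[2,7] |-13|>|11| out[5]=169 → l++
[3,7] |-3|<=|11| out[4]=121 → r--
[3,6] |-3|<=|7| out[3]=49 → r--
[3,5] |-3|>|2| out[2]=9 → l++
[4,5] |-1|<=|2| out[1]=4 → r--
[4,4] |-1|<=|-1| out[0]=1 → r--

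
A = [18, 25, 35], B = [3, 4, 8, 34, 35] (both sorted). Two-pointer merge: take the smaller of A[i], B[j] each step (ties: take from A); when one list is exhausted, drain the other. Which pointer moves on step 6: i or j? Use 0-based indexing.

j

i=0 j=0: A[i]=18>B[j]=3 take 3, j++
i=0 j=1: A[i]=18>B[j]=4 take 4, j++
i=0 j=2: A[i]=18>B[j]=8 take 8, j++
i=0 j=3: A[i]=18<=B[j]=34 take 18, i++
i=1 j=3: A[i]=25<=B[j]=34 take 25, i++
i=2 j=3: A[i]=35>B[j]=34 take 34, j++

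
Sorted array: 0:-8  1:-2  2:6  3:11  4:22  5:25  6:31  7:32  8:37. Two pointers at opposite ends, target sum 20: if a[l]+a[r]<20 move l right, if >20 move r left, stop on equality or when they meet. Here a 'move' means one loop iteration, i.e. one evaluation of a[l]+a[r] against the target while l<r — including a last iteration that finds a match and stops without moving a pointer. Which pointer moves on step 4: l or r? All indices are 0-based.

l=0 r=8: -8+37=29 >20, r--
l=0 r=7: -8+32=24 >20, r--
l=0 r=6: -8+31=23 >20, r--
l=0 r=5: -8+25=17 <20, l++

l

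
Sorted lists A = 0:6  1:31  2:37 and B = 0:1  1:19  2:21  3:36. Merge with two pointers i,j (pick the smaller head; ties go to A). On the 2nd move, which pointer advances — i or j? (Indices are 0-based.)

i=0 j=0: A[i]=6>B[j]=1 take 1, j++
i=0 j=1: A[i]=6<=B[j]=19 take 6, i++

i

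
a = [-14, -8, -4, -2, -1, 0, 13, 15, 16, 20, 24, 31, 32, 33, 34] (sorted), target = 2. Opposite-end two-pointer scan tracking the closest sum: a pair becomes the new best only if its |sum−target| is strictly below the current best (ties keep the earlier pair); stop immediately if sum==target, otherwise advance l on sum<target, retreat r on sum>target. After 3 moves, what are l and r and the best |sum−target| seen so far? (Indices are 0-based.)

[0,14] -14+34=20 d=18 * → r--
[0,13] -14+33=19 d=17 * → r--
[0,12] -14+32=18 d=16 * → r--

l=0, r=11, best |Δ|=16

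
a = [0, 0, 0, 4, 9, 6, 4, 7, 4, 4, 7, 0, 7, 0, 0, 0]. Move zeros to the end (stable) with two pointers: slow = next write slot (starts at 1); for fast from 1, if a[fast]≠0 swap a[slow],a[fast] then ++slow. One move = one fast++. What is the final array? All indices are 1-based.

[4, 9, 6, 4, 7, 4, 4, 7, 7, 0, 0, 0, 0, 0, 0, 0]

slow=1 fast=1: a[fast]=0, fast++
slow=1 fast=2: a[fast]=0, fast++
slow=1 fast=3: a[fast]=0, fast++
slow=1 fast=4: a[fast]=4≠0 swap→a[1]=4, slow++,fast++
slow=2 fast=5: a[fast]=9≠0 swap→a[2]=9, slow++,fast++
slow=3 fast=6: a[fast]=6≠0 swap→a[3]=6, slow++,fast++
slow=4 fast=7: a[fast]=4≠0 swap→a[4]=4, slow++,fast++
slow=5 fast=8: a[fast]=7≠0 swap→a[5]=7, slow++,fast++
slow=6 fast=9: a[fast]=4≠0 swap→a[6]=4, slow++,fast++
slow=7 fast=10: a[fast]=4≠0 swap→a[7]=4, slow++,fast++
slow=8 fast=11: a[fast]=7≠0 swap→a[8]=7, slow++,fast++
slow=9 fast=12: a[fast]=0, fast++
slow=9 fast=13: a[fast]=7≠0 swap→a[9]=7, slow++,fast++
slow=10 fast=14: a[fast]=0, fast++
slow=10 fast=15: a[fast]=0, fast++
slow=10 fast=16: a[fast]=0, fast++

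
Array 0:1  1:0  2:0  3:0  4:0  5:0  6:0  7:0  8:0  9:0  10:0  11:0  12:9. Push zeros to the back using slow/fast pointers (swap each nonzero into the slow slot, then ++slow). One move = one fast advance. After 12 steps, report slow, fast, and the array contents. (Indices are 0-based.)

(s=0,f=0) a[fast]=1≠0 swap→a[0]=1 → slow++,fast++
(s=1,f=1) a[fast]=0 → fast++
(s=1,f=2) a[fast]=0 → fast++
(s=1,f=3) a[fast]=0 → fast++
(s=1,f=4) a[fast]=0 → fast++
(s=1,f=5) a[fast]=0 → fast++
(s=1,f=6) a[fast]=0 → fast++
(s=1,f=7) a[fast]=0 → fast++
(s=1,f=8) a[fast]=0 → fast++
(s=1,f=9) a[fast]=0 → fast++
(s=1,f=10) a[fast]=0 → fast++
(s=1,f=11) a[fast]=0 → fast++

slow=1, fast=12, a=[1, 0, 0, 0, 0, 0, 0, 0, 0, 0, 0, 0, 9]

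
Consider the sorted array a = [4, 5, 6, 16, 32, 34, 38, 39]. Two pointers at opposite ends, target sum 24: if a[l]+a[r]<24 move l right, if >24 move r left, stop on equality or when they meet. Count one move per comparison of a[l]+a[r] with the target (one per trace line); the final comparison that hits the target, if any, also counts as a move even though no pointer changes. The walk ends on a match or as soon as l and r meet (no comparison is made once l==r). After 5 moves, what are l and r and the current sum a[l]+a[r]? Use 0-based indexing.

[0,7] 4+39=43 >24 → r--
[0,6] 4+38=42 >24 → r--
[0,5] 4+34=38 >24 → r--
[0,4] 4+32=36 >24 → r--
[0,3] 4+16=20 <24 → l++

l=1, r=3, sum=21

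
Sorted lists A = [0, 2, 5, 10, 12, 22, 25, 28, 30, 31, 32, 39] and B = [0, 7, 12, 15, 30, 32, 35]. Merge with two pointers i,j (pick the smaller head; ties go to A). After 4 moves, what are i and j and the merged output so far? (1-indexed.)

i=4, j=2, merged so far=[0, 0, 2, 5]

i=1 j=1: A[i]=0<=B[j]=0 take 0, i++
i=2 j=1: A[i]=2>B[j]=0 take 0, j++
i=2 j=2: A[i]=2<=B[j]=7 take 2, i++
i=3 j=2: A[i]=5<=B[j]=7 take 5, i++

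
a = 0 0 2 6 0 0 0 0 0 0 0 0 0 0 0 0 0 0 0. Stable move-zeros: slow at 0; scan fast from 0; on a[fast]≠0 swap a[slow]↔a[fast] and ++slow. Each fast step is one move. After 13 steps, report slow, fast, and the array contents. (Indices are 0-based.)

slow=2, fast=13, a=[2, 6, 0, 0, 0, 0, 0, 0, 0, 0, 0, 0, 0, 0, 0, 0, 0, 0, 0]

(s=0,f=0) a[fast]=0 → fast++
(s=0,f=1) a[fast]=0 → fast++
(s=0,f=2) a[fast]=2≠0 swap→a[0]=2 → slow++,fast++
(s=1,f=3) a[fast]=6≠0 swap→a[1]=6 → slow++,fast++
(s=2,f=4) a[fast]=0 → fast++
(s=2,f=5) a[fast]=0 → fast++
(s=2,f=6) a[fast]=0 → fast++
(s=2,f=7) a[fast]=0 → fast++
(s=2,f=8) a[fast]=0 → fast++
(s=2,f=9) a[fast]=0 → fast++
(s=2,f=10) a[fast]=0 → fast++
(s=2,f=11) a[fast]=0 → fast++
(s=2,f=12) a[fast]=0 → fast++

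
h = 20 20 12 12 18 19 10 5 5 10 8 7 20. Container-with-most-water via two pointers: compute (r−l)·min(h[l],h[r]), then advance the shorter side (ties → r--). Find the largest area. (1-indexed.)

[1,13] min(20,20)*12=240 best=240 * → r--
[1,12] min(20,7)*11=77 best=240 → r--
[1,11] min(20,8)*10=80 best=240 → r--
[1,10] min(20,10)*9=90 best=240 → r--
[1,9] min(20,5)*8=40 best=240 → r--
[1,8] min(20,5)*7=35 best=240 → r--
[1,7] min(20,10)*6=60 best=240 → r--
[1,6] min(20,19)*5=95 best=240 → r--
[1,5] min(20,18)*4=72 best=240 → r--
[1,4] min(20,12)*3=36 best=240 → r--
[1,3] min(20,12)*2=24 best=240 → r--
[1,2] min(20,20)*1=20 best=240 → r--

max area = 240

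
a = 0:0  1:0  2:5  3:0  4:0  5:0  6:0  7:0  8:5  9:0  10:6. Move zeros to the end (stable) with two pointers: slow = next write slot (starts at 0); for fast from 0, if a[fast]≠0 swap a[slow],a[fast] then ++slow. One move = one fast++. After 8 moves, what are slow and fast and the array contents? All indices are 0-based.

(s=0,f=0) a[fast]=0 → fast++
(s=0,f=1) a[fast]=0 → fast++
(s=0,f=2) a[fast]=5≠0 swap→a[0]=5 → slow++,fast++
(s=1,f=3) a[fast]=0 → fast++
(s=1,f=4) a[fast]=0 → fast++
(s=1,f=5) a[fast]=0 → fast++
(s=1,f=6) a[fast]=0 → fast++
(s=1,f=7) a[fast]=0 → fast++

slow=1, fast=8, a=[5, 0, 0, 0, 0, 0, 0, 0, 5, 0, 6]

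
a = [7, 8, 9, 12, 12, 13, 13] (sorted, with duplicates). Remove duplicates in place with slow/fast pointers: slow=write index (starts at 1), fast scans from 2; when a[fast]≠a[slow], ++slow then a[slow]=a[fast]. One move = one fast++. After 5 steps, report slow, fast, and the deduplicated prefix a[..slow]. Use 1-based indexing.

(s=1,f=2) a[fast]=8≠a[slow]=7 write a[2]=8 → slow++,fast++
(s=2,f=3) a[fast]=9≠a[slow]=8 write a[3]=9 → slow++,fast++
(s=3,f=4) a[fast]=12≠a[slow]=9 write a[4]=12 → slow++,fast++
(s=4,f=5) a[fast]=12=a[slow] dup → fast++
(s=4,f=6) a[fast]=13≠a[slow]=12 write a[5]=13 → slow++,fast++

slow=5, fast=7, prefix=[7, 8, 9, 12, 13]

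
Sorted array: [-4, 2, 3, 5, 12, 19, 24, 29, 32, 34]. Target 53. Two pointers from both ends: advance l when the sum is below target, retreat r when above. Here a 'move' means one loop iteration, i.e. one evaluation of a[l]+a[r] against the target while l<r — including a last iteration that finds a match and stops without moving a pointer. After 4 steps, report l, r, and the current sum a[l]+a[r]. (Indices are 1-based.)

l=1 r=10: -4+34=30 <53, l++
l=2 r=10: 2+34=36 <53, l++
l=3 r=10: 3+34=37 <53, l++
l=4 r=10: 5+34=39 <53, l++

l=5, r=10, sum=46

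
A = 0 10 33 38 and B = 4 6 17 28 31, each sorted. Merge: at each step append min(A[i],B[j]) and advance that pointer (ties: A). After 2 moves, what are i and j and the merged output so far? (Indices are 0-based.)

i=1, j=1, merged so far=[0, 4]

i=0 j=0: A[i]=0<=B[j]=4 take 0, i++
i=1 j=0: A[i]=10>B[j]=4 take 4, j++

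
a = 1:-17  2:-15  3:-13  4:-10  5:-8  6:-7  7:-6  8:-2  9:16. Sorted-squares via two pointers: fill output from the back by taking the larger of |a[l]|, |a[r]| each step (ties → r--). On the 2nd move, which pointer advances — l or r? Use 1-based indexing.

r

[1,9] |-17|>|16| out[9]=289 → l++
[2,9] |-15|<=|16| out[8]=256 → r--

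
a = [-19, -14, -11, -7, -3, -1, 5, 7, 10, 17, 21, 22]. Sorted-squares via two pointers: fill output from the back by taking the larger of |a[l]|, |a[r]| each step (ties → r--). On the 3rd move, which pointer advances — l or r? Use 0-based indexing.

[0,11] |-19|<=|22| out[11]=484 → r--
[0,10] |-19|<=|21| out[10]=441 → r--
[0,9] |-19|>|17| out[9]=361 → l++

l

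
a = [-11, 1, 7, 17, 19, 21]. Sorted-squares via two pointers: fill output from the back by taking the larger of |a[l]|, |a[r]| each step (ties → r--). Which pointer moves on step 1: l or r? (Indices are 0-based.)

[0,5] |-11|<=|21| out[5]=441 → r--

r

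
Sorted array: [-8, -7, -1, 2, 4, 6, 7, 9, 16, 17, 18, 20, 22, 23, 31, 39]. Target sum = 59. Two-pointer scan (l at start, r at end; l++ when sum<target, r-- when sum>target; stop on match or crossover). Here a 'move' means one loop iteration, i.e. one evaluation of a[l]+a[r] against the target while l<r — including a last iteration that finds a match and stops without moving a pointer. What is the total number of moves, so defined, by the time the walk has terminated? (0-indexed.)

[0,15] -8+39=31 <59 → l++
[1,15] -7+39=32 <59 → l++
[2,15] -1+39=38 <59 → l++
[3,15] 2+39=41 <59 → l++
[4,15] 4+39=43 <59 → l++
[5,15] 6+39=45 <59 → l++
[6,15] 7+39=46 <59 → l++
[7,15] 9+39=48 <59 → l++
[8,15] 16+39=55 <59 → l++
[9,15] 17+39=56 <59 → l++
[10,15] 18+39=57 <59 → l++
[11,15] 20+39=59 → found

12 moves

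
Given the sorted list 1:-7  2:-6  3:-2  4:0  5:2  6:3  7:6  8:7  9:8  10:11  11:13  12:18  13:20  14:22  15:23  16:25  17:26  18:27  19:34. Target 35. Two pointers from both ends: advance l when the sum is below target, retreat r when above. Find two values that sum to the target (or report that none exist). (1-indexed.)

[1,19] -7+34=27 <35 → l++
[2,19] -6+34=28 <35 → l++
[3,19] -2+34=32 <35 → l++
[4,19] 0+34=34 <35 → l++
[5,19] 2+34=36 >35 → r--
[5,18] 2+27=29 <35 → l++
[6,18] 3+27=30 <35 → l++
[7,18] 6+27=33 <35 → l++
[8,18] 7+27=34 <35 → l++
[9,18] 8+27=35 → found

(8, 27)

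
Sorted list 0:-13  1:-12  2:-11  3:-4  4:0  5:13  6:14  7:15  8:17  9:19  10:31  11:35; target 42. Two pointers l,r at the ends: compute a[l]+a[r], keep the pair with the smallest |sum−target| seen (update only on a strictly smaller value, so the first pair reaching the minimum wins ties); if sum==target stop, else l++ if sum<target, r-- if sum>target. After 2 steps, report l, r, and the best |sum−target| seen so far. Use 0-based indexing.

[0,11] -13+35=22 d=20 * → l++
[1,11] -12+35=23 d=19 * → l++

l=2, r=11, best |Δ|=19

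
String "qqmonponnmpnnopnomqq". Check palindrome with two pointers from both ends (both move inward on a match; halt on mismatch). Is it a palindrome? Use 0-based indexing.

[0,19] 'q'=='q' → l++,r--
[1,18] 'q'=='q' → l++,r--
[2,17] 'm'=='m' → l++,r--
[3,16] 'o'=='o' → l++,r--
[4,15] 'n'=='n' → l++,r--
[5,14] 'p'=='p' → l++,r--
[6,13] 'o'=='o' → l++,r--
[7,12] 'n'=='n' → l++,r--
[8,11] 'n'=='n' → l++,r--
[9,10] 'm'!='p' → stop

not a palindrome (mismatch at 9,10)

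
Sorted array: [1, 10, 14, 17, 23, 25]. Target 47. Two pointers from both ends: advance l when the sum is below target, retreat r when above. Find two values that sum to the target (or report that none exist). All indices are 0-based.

l=0 r=5: 1+25=26 <47, l++
l=1 r=5: 10+25=35 <47, l++
l=2 r=5: 14+25=39 <47, l++
l=3 r=5: 17+25=42 <47, l++
l=4 r=5: 23+25=48 >47, r--

no pair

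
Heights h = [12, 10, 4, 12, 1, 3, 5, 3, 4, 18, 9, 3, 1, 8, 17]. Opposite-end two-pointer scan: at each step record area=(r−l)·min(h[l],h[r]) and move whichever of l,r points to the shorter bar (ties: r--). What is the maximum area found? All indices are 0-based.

[0,14] min(12,17)*14=168 best=168 * → l++
[1,14] min(10,17)*13=130 best=168 → l++
[2,14] min(4,17)*12=48 best=168 → l++
[3,14] min(12,17)*11=132 best=168 → l++
[4,14] min(1,17)*10=10 best=168 → l++
[5,14] min(3,17)*9=27 best=168 → l++
[6,14] min(5,17)*8=40 best=168 → l++
[7,14] min(3,17)*7=21 best=168 → l++
[8,14] min(4,17)*6=24 best=168 → l++
[9,14] min(18,17)*5=85 best=168 → r--
[9,13] min(18,8)*4=32 best=168 → r--
[9,12] min(18,1)*3=3 best=168 → r--
[9,11] min(18,3)*2=6 best=168 → r--
[9,10] min(18,9)*1=9 best=168 → r--

max area = 168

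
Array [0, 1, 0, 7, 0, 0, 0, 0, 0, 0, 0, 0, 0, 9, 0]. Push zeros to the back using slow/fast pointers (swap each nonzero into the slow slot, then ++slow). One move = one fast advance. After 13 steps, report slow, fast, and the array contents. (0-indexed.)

slow=2, fast=13, a=[1, 7, 0, 0, 0, 0, 0, 0, 0, 0, 0, 0, 0, 9, 0]

slow=0 fast=0: a[fast]=0, fast++
slow=0 fast=1: a[fast]=1≠0 swap→a[0]=1, slow++,fast++
slow=1 fast=2: a[fast]=0, fast++
slow=1 fast=3: a[fast]=7≠0 swap→a[1]=7, slow++,fast++
slow=2 fast=4: a[fast]=0, fast++
slow=2 fast=5: a[fast]=0, fast++
slow=2 fast=6: a[fast]=0, fast++
slow=2 fast=7: a[fast]=0, fast++
slow=2 fast=8: a[fast]=0, fast++
slow=2 fast=9: a[fast]=0, fast++
slow=2 fast=10: a[fast]=0, fast++
slow=2 fast=11: a[fast]=0, fast++
slow=2 fast=12: a[fast]=0, fast++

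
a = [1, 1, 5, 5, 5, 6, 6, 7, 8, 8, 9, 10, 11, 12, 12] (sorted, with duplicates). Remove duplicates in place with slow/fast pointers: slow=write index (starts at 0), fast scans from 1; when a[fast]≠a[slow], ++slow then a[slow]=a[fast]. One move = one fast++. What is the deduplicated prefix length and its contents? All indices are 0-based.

slow=0 fast=1: a[fast]=1=a[slow] dup, fast++
slow=0 fast=2: a[fast]=5≠a[slow]=1 write a[1]=5, slow++,fast++
slow=1 fast=3: a[fast]=5=a[slow] dup, fast++
slow=1 fast=4: a[fast]=5=a[slow] dup, fast++
slow=1 fast=5: a[fast]=6≠a[slow]=5 write a[2]=6, slow++,fast++
slow=2 fast=6: a[fast]=6=a[slow] dup, fast++
slow=2 fast=7: a[fast]=7≠a[slow]=6 write a[3]=7, slow++,fast++
slow=3 fast=8: a[fast]=8≠a[slow]=7 write a[4]=8, slow++,fast++
slow=4 fast=9: a[fast]=8=a[slow] dup, fast++
slow=4 fast=10: a[fast]=9≠a[slow]=8 write a[5]=9, slow++,fast++
slow=5 fast=11: a[fast]=10≠a[slow]=9 write a[6]=10, slow++,fast++
slow=6 fast=12: a[fast]=11≠a[slow]=10 write a[7]=11, slow++,fast++
slow=7 fast=13: a[fast]=12≠a[slow]=11 write a[8]=12, slow++,fast++
slow=8 fast=14: a[fast]=12=a[slow] dup, fast++

length 9; prefix = [1, 5, 6, 7, 8, 9, 10, 11, 12]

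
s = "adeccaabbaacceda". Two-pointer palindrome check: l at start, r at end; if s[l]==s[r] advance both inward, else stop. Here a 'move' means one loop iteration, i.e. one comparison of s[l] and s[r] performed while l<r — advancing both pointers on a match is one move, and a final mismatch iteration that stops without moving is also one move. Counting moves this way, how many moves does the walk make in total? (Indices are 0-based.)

[0,15] 'a'=='a' → l++,r--
[1,14] 'd'=='d' → l++,r--
[2,13] 'e'=='e' → l++,r--
[3,12] 'c'=='c' → l++,r--
[4,11] 'c'=='c' → l++,r--
[5,10] 'a'=='a' → l++,r--
[6,9] 'a'=='a' → l++,r--
[7,8] 'b'=='b' → l++,r--

8 moves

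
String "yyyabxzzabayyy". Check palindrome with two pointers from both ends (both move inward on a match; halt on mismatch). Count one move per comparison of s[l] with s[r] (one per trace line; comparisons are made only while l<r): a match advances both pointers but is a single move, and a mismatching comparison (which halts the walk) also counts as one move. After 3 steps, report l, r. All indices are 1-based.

l=1 r=14: 'y'=='y', l++,r--
l=2 r=13: 'y'=='y', l++,r--
l=3 r=12: 'y'=='y', l++,r--

l=4, r=11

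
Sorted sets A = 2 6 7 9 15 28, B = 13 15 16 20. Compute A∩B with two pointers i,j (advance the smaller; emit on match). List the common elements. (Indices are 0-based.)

intersection = [15]

[i=0,j=0] 2<13 → i++
[i=1,j=0] 6<13 → i++
[i=2,j=0] 7<13 → i++
[i=3,j=0] 9<13 → i++
[i=4,j=0] 15>13 → j++
[i=4,j=1] 15==15 emit → i++,j++
[i=5,j=2] 28>16 → j++
[i=5,j=3] 28>20 → j++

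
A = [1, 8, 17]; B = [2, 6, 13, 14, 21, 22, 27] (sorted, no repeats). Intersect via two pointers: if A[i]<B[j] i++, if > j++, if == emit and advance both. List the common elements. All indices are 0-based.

[i=0,j=0] 1<2 → i++
[i=1,j=0] 8>2 → j++
[i=1,j=1] 8>6 → j++
[i=1,j=2] 8<13 → i++
[i=2,j=2] 17>13 → j++
[i=2,j=3] 17>14 → j++
[i=2,j=4] 17<21 → i++

intersection = []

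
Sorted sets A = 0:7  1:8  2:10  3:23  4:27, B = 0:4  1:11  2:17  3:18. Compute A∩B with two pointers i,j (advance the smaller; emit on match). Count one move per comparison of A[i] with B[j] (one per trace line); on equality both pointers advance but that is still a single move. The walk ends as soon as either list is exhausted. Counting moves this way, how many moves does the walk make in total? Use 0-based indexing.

i=0 j=0: 7>4, j++
i=0 j=1: 7<11, i++
i=1 j=1: 8<11, i++
i=2 j=1: 10<11, i++
i=3 j=1: 23>11, j++
i=3 j=2: 23>17, j++
i=3 j=3: 23>18, j++

7 moves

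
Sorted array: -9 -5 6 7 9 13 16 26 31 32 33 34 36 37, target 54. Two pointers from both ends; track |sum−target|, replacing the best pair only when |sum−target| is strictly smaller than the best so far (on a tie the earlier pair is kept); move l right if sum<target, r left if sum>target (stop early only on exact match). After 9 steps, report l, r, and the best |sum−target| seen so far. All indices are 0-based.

l=0 r=13: -9+37=28 d=26 *, l++
l=1 r=13: -5+37=32 d=22 *, l++
l=2 r=13: 6+37=43 d=11 *, l++
l=3 r=13: 7+37=44 d=10 *, l++
l=4 r=13: 9+37=46 d=8 *, l++
l=5 r=13: 13+37=50 d=4 *, l++
l=6 r=13: 16+37=53 d=1 *, l++
l=7 r=13: 26+37=63 d=9, r--
l=7 r=12: 26+36=62 d=8, r--

l=7, r=11, best |Δ|=1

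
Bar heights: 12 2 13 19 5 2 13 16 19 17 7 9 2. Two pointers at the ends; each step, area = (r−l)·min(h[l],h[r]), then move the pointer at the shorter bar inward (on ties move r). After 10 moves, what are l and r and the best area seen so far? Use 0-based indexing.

l=0 r=12: min(12,2)*12=24 best=24 *, r--
l=0 r=11: min(12,9)*11=99 best=99 *, r--
l=0 r=10: min(12,7)*10=70 best=99, r--
l=0 r=9: min(12,17)*9=108 best=108 *, l++
l=1 r=9: min(2,17)*8=16 best=108, l++
l=2 r=9: min(13,17)*7=91 best=108, l++
l=3 r=9: min(19,17)*6=102 best=108, r--
l=3 r=8: min(19,19)*5=95 best=108, r--
l=3 r=7: min(19,16)*4=64 best=108, r--
l=3 r=6: min(19,13)*3=39 best=108, r--

l=3, r=5, best area=108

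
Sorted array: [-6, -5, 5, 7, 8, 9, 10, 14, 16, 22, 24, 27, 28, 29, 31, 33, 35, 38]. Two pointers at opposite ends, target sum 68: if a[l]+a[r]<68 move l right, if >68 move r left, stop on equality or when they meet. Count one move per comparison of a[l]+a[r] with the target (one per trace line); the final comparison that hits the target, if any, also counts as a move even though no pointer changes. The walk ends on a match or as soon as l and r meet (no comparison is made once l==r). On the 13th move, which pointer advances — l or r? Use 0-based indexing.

l

l=0 r=17: -6+38=32 <68, l++
l=1 r=17: -5+38=33 <68, l++
l=2 r=17: 5+38=43 <68, l++
l=3 r=17: 7+38=45 <68, l++
l=4 r=17: 8+38=46 <68, l++
l=5 r=17: 9+38=47 <68, l++
l=6 r=17: 10+38=48 <68, l++
l=7 r=17: 14+38=52 <68, l++
l=8 r=17: 16+38=54 <68, l++
l=9 r=17: 22+38=60 <68, l++
l=10 r=17: 24+38=62 <68, l++
l=11 r=17: 27+38=65 <68, l++
l=12 r=17: 28+38=66 <68, l++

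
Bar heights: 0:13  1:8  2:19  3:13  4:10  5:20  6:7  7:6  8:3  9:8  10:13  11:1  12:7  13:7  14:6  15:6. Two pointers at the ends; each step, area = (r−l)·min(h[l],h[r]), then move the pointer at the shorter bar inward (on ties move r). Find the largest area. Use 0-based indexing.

l=0 r=15: min(13,6)*15=90 best=90 *, r--
l=0 r=14: min(13,6)*14=84 best=90, r--
l=0 r=13: min(13,7)*13=91 best=91 *, r--
l=0 r=12: min(13,7)*12=84 best=91, r--
l=0 r=11: min(13,1)*11=11 best=91, r--
l=0 r=10: min(13,13)*10=130 best=130 *, r--
l=0 r=9: min(13,8)*9=72 best=130, r--
l=0 r=8: min(13,3)*8=24 best=130, r--
l=0 r=7: min(13,6)*7=42 best=130, r--
l=0 r=6: min(13,7)*6=42 best=130, r--
l=0 r=5: min(13,20)*5=65 best=130, l++
l=1 r=5: min(8,20)*4=32 best=130, l++
l=2 r=5: min(19,20)*3=57 best=130, l++
l=3 r=5: min(13,20)*2=26 best=130, l++
l=4 r=5: min(10,20)*1=10 best=130, l++

max area = 130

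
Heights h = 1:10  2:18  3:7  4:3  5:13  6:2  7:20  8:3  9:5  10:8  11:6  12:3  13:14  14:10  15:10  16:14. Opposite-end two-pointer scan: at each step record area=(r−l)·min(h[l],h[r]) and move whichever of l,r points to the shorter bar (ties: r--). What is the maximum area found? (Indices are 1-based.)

[1,16] min(10,14)*15=150 best=150 * → l++
[2,16] min(18,14)*14=196 best=196 * → r--
[2,15] min(18,10)*13=130 best=196 → r--
[2,14] min(18,10)*12=120 best=196 → r--
[2,13] min(18,14)*11=154 best=196 → r--
[2,12] min(18,3)*10=30 best=196 → r--
[2,11] min(18,6)*9=54 best=196 → r--
[2,10] min(18,8)*8=64 best=196 → r--
[2,9] min(18,5)*7=35 best=196 → r--
[2,8] min(18,3)*6=18 best=196 → r--
[2,7] min(18,20)*5=90 best=196 → l++
[3,7] min(7,20)*4=28 best=196 → l++
[4,7] min(3,20)*3=9 best=196 → l++
[5,7] min(13,20)*2=26 best=196 → l++
[6,7] min(2,20)*1=2 best=196 → l++

max area = 196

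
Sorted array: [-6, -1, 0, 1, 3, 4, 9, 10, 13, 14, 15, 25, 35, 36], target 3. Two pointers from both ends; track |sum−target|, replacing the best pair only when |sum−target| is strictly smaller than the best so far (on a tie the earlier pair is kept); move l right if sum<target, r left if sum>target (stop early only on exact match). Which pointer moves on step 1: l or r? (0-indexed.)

l=0 r=13: -6+36=30 d=27 *, r--

r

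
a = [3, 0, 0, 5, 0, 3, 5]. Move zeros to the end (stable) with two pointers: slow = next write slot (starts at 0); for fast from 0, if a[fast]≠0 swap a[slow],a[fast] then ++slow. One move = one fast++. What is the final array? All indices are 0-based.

(s=0,f=0) a[fast]=3≠0 swap→a[0]=3 → slow++,fast++
(s=1,f=1) a[fast]=0 → fast++
(s=1,f=2) a[fast]=0 → fast++
(s=1,f=3) a[fast]=5≠0 swap→a[1]=5 → slow++,fast++
(s=2,f=4) a[fast]=0 → fast++
(s=2,f=5) a[fast]=3≠0 swap→a[2]=3 → slow++,fast++
(s=3,f=6) a[fast]=5≠0 swap→a[3]=5 → slow++,fast++

[3, 5, 3, 5, 0, 0, 0]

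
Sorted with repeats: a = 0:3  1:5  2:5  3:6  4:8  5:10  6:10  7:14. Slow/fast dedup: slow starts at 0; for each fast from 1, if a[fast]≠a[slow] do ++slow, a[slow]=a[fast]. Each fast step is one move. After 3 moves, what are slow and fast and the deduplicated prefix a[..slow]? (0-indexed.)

(s=0,f=1) a[fast]=5≠a[slow]=3 write a[1]=5 → slow++,fast++
(s=1,f=2) a[fast]=5=a[slow] dup → fast++
(s=1,f=3) a[fast]=6≠a[slow]=5 write a[2]=6 → slow++,fast++

slow=2, fast=4, prefix=[3, 5, 6]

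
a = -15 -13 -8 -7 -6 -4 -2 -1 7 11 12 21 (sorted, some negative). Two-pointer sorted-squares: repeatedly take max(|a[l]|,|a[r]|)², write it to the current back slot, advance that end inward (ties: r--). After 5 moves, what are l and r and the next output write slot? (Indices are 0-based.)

l=0 r=11: |-15|<=|21| out[11]=441, r--
l=0 r=10: |-15|>|12| out[10]=225, l++
l=1 r=10: |-13|>|12| out[9]=169, l++
l=2 r=10: |-8|<=|12| out[8]=144, r--
l=2 r=9: |-8|<=|11| out[7]=121, r--

l=2, r=8, next write slot=6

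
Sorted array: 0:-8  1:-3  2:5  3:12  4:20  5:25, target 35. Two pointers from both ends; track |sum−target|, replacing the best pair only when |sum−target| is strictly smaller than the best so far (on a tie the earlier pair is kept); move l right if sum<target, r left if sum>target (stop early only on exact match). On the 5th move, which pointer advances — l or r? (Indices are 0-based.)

[0,5] -8+25=17 d=18 * → l++
[1,5] -3+25=22 d=13 * → l++
[2,5] 5+25=30 d=5 * → l++
[3,5] 12+25=37 d=2 * → r--
[3,4] 12+20=32 d=3 → l++

l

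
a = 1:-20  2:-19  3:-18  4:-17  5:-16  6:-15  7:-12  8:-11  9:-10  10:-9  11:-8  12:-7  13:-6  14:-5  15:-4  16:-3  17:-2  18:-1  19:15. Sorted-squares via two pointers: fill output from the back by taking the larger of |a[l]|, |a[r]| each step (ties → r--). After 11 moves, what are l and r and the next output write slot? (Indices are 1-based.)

[1,19] |-20|>|15| out[19]=400 → l++
[2,19] |-19|>|15| out[18]=361 → l++
[3,19] |-18|>|15| out[17]=324 → l++
[4,19] |-17|>|15| out[16]=289 → l++
[5,19] |-16|>|15| out[15]=256 → l++
[6,19] |-15|<=|15| out[14]=225 → r--
[6,18] |-15|>|-1| out[13]=225 → l++
[7,18] |-12|>|-1| out[12]=144 → l++
[8,18] |-11|>|-1| out[11]=121 → l++
[9,18] |-10|>|-1| out[10]=100 → l++
[10,18] |-9|>|-1| out[9]=81 → l++

l=11, r=18, next write slot=8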